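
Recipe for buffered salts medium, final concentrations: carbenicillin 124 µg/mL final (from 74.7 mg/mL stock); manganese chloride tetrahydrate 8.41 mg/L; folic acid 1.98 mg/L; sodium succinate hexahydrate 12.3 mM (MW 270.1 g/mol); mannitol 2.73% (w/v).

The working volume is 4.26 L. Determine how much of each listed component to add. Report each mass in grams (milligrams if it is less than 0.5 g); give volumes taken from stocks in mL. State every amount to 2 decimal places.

carbenicillin 7.07 mL; manganese chloride tetrahydrate 35.83 mg; folic acid 8.43 mg; sodium succinate hexahydrate 14.15 g; mannitol 116.30 g

Scale factor relative to 1 L: 4.26.
carbenicillin: C1V1 = C2V2 → 124 µg/mL × 4260 mL ÷ 74700 µg/mL = 7.07 mL
manganese chloride tetrahydrate: 8.41 mg/L × 4.26 L = 35.83 mg
folic acid: 1.98 mg/L × 4.26 L = 8.43 mg
sodium succinate hexahydrate: 12.3 mmol/L × 270.1 g/mol × 4.26 L ÷ 1000 = 14.15 g
mannitol: 2.73 g per 100 mL × 4260 mL ÷ 100 = 116.30 g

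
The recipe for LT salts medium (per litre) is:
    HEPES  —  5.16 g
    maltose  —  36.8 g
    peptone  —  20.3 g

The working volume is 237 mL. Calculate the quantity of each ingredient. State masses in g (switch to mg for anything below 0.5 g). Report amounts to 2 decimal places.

HEPES 1.22 g; maltose 8.72 g; peptone 4.81 g

Ratio of target to recipe volume: 237 / 1000 = 0.237.
HEPES: 5.16 g × (237 mL / 1000 mL) = 1.22 g
maltose: 36.8 g × (237 mL / 1000 mL) = 8.72 g
peptone: 20.3 g × (237 mL / 1000 mL) = 4.81 g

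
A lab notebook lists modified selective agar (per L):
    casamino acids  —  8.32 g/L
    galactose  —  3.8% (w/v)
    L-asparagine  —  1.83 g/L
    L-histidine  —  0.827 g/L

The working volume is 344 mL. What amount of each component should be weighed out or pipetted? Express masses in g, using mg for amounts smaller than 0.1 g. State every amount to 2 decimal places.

Target volume = 344 mL = 0.344 L.
casamino acids: 8.32 g/L × 0.344 L = 2.86 g
galactose: 3.8% w/v = 38 g/L → 38 × 0.344 L = 13.07 g
L-asparagine: 1.83 g/L × 0.344 L = 0.63 g
L-histidine: 0.827 g/L × 0.344 L = 0.28 g

casamino acids 2.86 g; galactose 13.07 g; L-asparagine 0.63 g; L-histidine 0.28 g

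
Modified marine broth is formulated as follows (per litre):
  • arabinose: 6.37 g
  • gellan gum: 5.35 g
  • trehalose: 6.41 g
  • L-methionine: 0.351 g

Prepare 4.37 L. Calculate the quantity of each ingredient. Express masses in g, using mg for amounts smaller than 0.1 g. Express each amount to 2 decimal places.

Scale factor = 4370 mL / 1000 mL = 4.37.
arabinose: 6.37 g × (4370 mL / 1000 mL) = 27.84 g
gellan gum: 5.35 g × (4370 mL / 1000 mL) = 23.38 g
trehalose: 6.41 g × (4370 mL / 1000 mL) = 28.01 g
L-methionine: 0.351 g × (4370 mL / 1000 mL) = 1.53 g

arabinose 27.84 g; gellan gum 23.38 g; trehalose 28.01 g; L-methionine 1.53 g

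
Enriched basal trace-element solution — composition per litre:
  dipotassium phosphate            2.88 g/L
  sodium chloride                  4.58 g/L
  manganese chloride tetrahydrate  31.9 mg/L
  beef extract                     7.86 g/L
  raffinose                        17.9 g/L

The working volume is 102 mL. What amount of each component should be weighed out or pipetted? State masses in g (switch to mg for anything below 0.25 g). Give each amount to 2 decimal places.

dipotassium phosphate 0.29 g; sodium chloride 0.47 g; manganese chloride tetrahydrate 3.25 mg; beef extract 0.80 g; raffinose 1.83 g

Working volume: 102 mL = 0.102 L.
dipotassium phosphate: 2.88 g/L × 0.102 L = 0.29 g
sodium chloride: 4.58 g/L × 0.102 L = 0.47 g
manganese chloride tetrahydrate: 31.9 mg/L × 0.102 L = 3.25 mg
beef extract: 7.86 g/L × 0.102 L = 0.80 g
raffinose: 17.9 g/L × 0.102 L = 1.83 g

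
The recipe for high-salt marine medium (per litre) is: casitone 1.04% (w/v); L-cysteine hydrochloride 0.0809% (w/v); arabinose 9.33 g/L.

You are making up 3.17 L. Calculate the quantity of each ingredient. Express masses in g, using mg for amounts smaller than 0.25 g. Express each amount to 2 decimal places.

Working volume: 3.17 L.
casitone: 1.04 g per 100 mL × 3170 mL ÷ 100 = 32.97 g
L-cysteine hydrochloride: 0.0809 g per 100 mL × 3170 mL ÷ 100 = 2.56 g
arabinose: 9.33 g/L × 3.17 L = 29.58 g

casitone 32.97 g; L-cysteine hydrochloride 2.56 g; arabinose 29.58 g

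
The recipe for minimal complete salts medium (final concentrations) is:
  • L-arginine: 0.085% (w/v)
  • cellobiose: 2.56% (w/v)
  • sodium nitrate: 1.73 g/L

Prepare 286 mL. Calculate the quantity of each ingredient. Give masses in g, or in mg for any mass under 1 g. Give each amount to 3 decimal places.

Working volume: 286 mL = 0.286 L.
L-arginine: 0.085 g per 100 mL × 286 mL ÷ 100 = 0.2431 g = 243.100 mg
cellobiose: 2.56 g per 100 mL × 286 mL ÷ 100 = 7.322 g
sodium nitrate: 1.73 g/L × 0.286 L = 0.49478 g = 494.780 mg

L-arginine 243.100 mg; cellobiose 7.322 g; sodium nitrate 494.780 mg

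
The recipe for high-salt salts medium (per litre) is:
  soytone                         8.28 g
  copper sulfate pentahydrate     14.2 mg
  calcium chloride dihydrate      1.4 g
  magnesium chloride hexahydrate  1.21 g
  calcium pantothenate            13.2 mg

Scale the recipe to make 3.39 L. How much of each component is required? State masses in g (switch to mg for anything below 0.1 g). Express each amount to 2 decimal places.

soytone 28.07 g; copper sulfate pentahydrate 48.14 mg; calcium chloride dihydrate 4.75 g; magnesium chloride hexahydrate 4.10 g; calcium pantothenate 44.75 mg

Scale factor = 3390 mL / 1000 mL = 3.39.
soytone: 8.28 g × (3390 mL / 1000 mL) = 28.07 g
copper sulfate pentahydrate: 14.2 mg × (3390 mL / 1000 mL) = 48.14 mg
calcium chloride dihydrate: 1.4 g × (3390 mL / 1000 mL) = 4.75 g
magnesium chloride hexahydrate: 1.21 g × (3390 mL / 1000 mL) = 4.10 g
calcium pantothenate: 13.2 mg × (3390 mL / 1000 mL) = 44.75 mg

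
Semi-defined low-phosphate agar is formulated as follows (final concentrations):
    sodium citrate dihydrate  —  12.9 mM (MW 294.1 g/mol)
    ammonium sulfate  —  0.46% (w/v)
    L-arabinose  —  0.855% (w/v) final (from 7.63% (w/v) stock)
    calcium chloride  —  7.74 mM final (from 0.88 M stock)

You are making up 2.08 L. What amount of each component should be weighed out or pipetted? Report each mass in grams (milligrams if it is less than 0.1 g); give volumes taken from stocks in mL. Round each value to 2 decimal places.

sodium citrate dihydrate 7.89 g; ammonium sulfate 9.57 g; L-arabinose 233.08 mL; calcium chloride 18.29 mL

Working volume: 2.08 L.
sodium citrate dihydrate: 12.9 mmol/L × 294.1 g/mol × 2.08 L ÷ 1000 = 7.89 g
ammonium sulfate: 0.46% w/v = 4.6 g/L → 4.6 × 2.08 L = 9.57 g
L-arabinose: V = C2·V2/C1 = 0.855% ÷ 7.63% × 2080 mL = 233.08 mL
calcium chloride: C1V1 = C2V2 → 7.74 mM × 2080 mL ÷ 880 mM = 18.29 mL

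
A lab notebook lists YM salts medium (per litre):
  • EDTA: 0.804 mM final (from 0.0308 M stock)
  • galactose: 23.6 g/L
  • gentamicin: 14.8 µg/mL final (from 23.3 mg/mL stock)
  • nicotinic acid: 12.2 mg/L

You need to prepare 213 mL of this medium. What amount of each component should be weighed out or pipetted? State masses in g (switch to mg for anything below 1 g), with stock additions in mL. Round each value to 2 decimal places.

EDTA 5.56 mL; galactose 5.03 g; gentamicin 0.14 mL; nicotinic acid 2.60 mg

Working volume: 213 mL = 0.213 L.
EDTA: dilute stock: 0.804 mM × 213 mL ÷ 30.8 mM = 5.56 mL
galactose: 23.6 g/L × 0.213 L = 5.03 g
gentamicin: dilute stock: 14.8 µg/mL × 213 mL ÷ 23300 µg/mL = 0.14 mL
nicotinic acid: 12.2 mg/L × 0.213 L = 2.60 mg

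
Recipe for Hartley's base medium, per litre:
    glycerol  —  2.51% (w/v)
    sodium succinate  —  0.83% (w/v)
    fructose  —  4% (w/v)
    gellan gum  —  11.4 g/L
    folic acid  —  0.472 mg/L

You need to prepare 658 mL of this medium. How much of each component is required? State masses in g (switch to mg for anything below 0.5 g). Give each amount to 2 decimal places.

Working volume: 658 mL = 0.658 L.
glycerol: 2.51% w/v = 25.1 g/L → 25.1 × 0.658 L = 16.52 g
sodium succinate: 0.83 g per 100 mL × 658 mL ÷ 100 = 5.46 g
fructose: 4% w/v = 40 g/L → 40 × 0.658 L = 26.32 g
gellan gum: 11.4 g/L × 0.658 L = 7.50 g
folic acid: 0.472 mg/L × 0.658 L = 0.31 mg

glycerol 16.52 g; sodium succinate 5.46 g; fructose 26.32 g; gellan gum 7.50 g; folic acid 0.31 mg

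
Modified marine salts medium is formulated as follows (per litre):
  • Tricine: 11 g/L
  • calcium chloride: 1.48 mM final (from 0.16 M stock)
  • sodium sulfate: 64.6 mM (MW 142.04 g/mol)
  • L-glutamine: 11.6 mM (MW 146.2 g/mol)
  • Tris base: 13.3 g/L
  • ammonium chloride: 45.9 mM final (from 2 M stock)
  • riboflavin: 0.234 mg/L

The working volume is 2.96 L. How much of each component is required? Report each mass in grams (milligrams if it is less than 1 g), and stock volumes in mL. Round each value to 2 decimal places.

Scale factor relative to 1 L: 2.96.
Tricine: 11 g/L × 2.96 L = 32.56 g
calcium chloride: V = C2·V2/C1 = 1.48 mM × 2960 mL ÷ 160 mM = 27.38 mL
sodium sulfate: 64.6 mmol/L × 142.04 g/mol × 2.96 L ÷ 1000 = 27.16 g
L-glutamine: 11.6 mmol/L × 146.2 g/mol × 2.96 L ÷ 1000 = 5.02 g
Tris base: 13.3 g/L × 2.96 L = 39.37 g
ammonium chloride: dilute stock: 45.9 mM × 2960 mL ÷ 2000 mM = 67.93 mL
riboflavin: 0.234 mg/L × 2.96 L = 0.69 mg

Tricine 32.56 g; calcium chloride 27.38 mL; sodium sulfate 27.16 g; L-glutamine 5.02 g; Tris base 39.37 g; ammonium chloride 67.93 mL; riboflavin 0.69 mg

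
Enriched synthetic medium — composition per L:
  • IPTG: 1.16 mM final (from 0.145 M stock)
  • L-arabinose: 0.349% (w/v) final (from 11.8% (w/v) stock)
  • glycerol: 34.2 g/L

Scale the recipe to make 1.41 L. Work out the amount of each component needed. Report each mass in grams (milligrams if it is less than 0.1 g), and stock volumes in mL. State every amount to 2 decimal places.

Scale factor relative to 1 L: 1.41.
IPTG: dilute stock: 1.16 mM × 1410 mL ÷ 145 mM = 11.28 mL
L-arabinose: C1V1 = C2V2 → 0.349% ÷ 11.8% × 1410 mL = 41.70 mL
glycerol: 34.2 g/L × 1.41 L = 48.22 g

IPTG 11.28 mL; L-arabinose 41.70 mL; glycerol 48.22 g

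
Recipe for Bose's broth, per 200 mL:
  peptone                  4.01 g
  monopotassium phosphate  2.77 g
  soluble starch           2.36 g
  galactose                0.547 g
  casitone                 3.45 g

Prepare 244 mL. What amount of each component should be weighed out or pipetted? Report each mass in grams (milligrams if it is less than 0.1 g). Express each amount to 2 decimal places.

Scale factor = 244 mL / 200 mL = 1.22.
peptone: 4.01 g × (244 mL / 200 mL) = 4.89 g
monopotassium phosphate: 2.77 g × (244 mL / 200 mL) = 3.38 g
soluble starch: 2.36 g × (244 mL / 200 mL) = 2.88 g
galactose: 0.547 g × (244 mL / 200 mL) = 0.67 g
casitone: 3.45 g × (244 mL / 200 mL) = 4.21 g

peptone 4.89 g; monopotassium phosphate 3.38 g; soluble starch 2.88 g; galactose 0.67 g; casitone 4.21 g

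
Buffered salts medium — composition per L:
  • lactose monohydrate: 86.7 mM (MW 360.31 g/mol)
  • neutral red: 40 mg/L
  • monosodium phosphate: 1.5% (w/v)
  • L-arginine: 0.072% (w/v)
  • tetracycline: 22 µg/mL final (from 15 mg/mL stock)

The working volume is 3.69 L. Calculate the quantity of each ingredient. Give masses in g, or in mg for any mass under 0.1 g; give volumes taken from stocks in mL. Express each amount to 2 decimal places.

lactose monohydrate 115.27 g; neutral red 0.15 g; monosodium phosphate 55.35 g; L-arginine 2.66 g; tetracycline 5.41 mL

Working volume: 3.69 L.
lactose monohydrate: 86.7 mmol/L × 360.31 g/mol × 3.69 L ÷ 1000 = 115.27 g
neutral red: 40 mg/L × 3.69 L = 147.6 mg = 0.15 g
monosodium phosphate: 1.5% w/v = 15 g/L → 15 × 3.69 L = 55.35 g
L-arginine: 0.072% w/v = 0.72 g/L → 0.72 × 3.69 L = 2.66 g
tetracycline: C1V1 = C2V2 → 22 µg/mL × 3690 mL ÷ 15000 µg/mL = 5.41 mL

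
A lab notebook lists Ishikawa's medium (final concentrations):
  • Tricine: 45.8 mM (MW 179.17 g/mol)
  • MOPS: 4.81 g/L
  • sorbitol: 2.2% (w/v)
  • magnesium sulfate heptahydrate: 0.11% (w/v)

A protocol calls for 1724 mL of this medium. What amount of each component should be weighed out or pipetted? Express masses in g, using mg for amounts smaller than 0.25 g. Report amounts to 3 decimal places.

Scale factor relative to 1 L: 1.724.
Tricine: 45.8 mmol/L × 179.17 g/mol × 1.724 L ÷ 1000 = 14.147 g
MOPS: 4.81 g/L × 1.724 L = 8.292 g
sorbitol: 2.2 g per 100 mL × 1724 mL ÷ 100 = 37.928 g
magnesium sulfate heptahydrate: 0.11 g per 100 mL × 1724 mL ÷ 100 = 1.896 g

Tricine 14.147 g; MOPS 8.292 g; sorbitol 37.928 g; magnesium sulfate heptahydrate 1.896 g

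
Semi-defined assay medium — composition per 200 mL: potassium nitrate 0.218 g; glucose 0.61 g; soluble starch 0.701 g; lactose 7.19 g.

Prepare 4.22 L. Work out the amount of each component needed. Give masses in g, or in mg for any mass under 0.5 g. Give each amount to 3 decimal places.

potassium nitrate 4.600 g; glucose 12.871 g; soluble starch 14.791 g; lactose 151.709 g

Ratio of target to recipe volume: 4220 / 200 = 21.1.
potassium nitrate: 0.218 g × (4220 mL / 200 mL) = 4.600 g
glucose: 0.61 g × (4220 mL / 200 mL) = 12.871 g
soluble starch: 0.701 g × (4220 mL / 200 mL) = 14.791 g
lactose: 7.19 g × (4220 mL / 200 mL) = 151.709 g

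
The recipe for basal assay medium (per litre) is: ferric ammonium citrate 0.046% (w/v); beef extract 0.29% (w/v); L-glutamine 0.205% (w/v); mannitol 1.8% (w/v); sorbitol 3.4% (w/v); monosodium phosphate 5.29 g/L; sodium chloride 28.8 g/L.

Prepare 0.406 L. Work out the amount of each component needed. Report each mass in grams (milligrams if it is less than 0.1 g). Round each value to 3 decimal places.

ferric ammonium citrate 0.187 g; beef extract 1.177 g; L-glutamine 0.832 g; mannitol 7.308 g; sorbitol 13.804 g; monosodium phosphate 2.148 g; sodium chloride 11.693 g

Scale factor relative to 1 L: 0.406.
ferric ammonium citrate: 0.046% w/v = 0.46 g/L → 0.46 × 0.406 L = 0.187 g
beef extract: 0.29% w/v = 2.9 g/L → 2.9 × 0.406 L = 1.177 g
L-glutamine: 0.205 g per 100 mL × 406 mL ÷ 100 = 0.832 g
mannitol: 1.8 g per 100 mL × 406 mL ÷ 100 = 7.308 g
sorbitol: 3.4 g per 100 mL × 406 mL ÷ 100 = 13.804 g
monosodium phosphate: 5.29 g/L × 0.406 L = 2.148 g
sodium chloride: 28.8 g/L × 0.406 L = 11.693 g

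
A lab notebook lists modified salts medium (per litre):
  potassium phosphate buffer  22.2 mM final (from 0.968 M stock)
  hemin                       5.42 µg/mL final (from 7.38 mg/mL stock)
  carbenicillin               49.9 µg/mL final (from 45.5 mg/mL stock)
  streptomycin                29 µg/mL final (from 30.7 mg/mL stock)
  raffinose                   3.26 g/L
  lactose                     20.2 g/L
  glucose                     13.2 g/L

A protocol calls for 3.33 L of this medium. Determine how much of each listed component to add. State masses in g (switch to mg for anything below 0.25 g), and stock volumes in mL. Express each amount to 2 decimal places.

Scale factor relative to 1 L: 3.33.
potassium phosphate buffer: C1V1 = C2V2 → 22.2 mM × 3330 mL ÷ 968 mM = 76.37 mL
hemin: dilute stock: 5.42 µg/mL × 3330 mL ÷ 7380 µg/mL = 2.45 mL
carbenicillin: V = C2·V2/C1 = 49.9 µg/mL × 3330 mL ÷ 45500 µg/mL = 3.65 mL
streptomycin: dilute stock: 29 µg/mL × 3330 mL ÷ 30700 µg/mL = 3.15 mL
raffinose: 3.26 g/L × 3.33 L = 10.86 g
lactose: 20.2 g/L × 3.33 L = 67.27 g
glucose: 13.2 g/L × 3.33 L = 43.96 g

potassium phosphate buffer 76.37 mL; hemin 2.45 mL; carbenicillin 3.65 mL; streptomycin 3.15 mL; raffinose 10.86 g; lactose 67.27 g; glucose 43.96 g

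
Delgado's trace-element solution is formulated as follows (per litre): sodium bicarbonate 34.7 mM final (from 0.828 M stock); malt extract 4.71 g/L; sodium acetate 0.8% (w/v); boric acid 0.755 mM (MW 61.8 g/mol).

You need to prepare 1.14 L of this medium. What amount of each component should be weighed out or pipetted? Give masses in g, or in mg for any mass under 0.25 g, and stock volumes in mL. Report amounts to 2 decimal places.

Working volume: 1.14 L.
sodium bicarbonate: C1V1 = C2V2 → 34.7 mM × 1140 mL ÷ 828 mM = 47.78 mL
malt extract: 4.71 g/L × 1.14 L = 5.37 g
sodium acetate: 0.8 g per 100 mL × 1140 mL ÷ 100 = 9.12 g
boric acid: 0.755 mmol/L × 61.8 mg/mmol × 1.14 L = 53.19 mg

sodium bicarbonate 47.78 mL; malt extract 5.37 g; sodium acetate 9.12 g; boric acid 53.19 mg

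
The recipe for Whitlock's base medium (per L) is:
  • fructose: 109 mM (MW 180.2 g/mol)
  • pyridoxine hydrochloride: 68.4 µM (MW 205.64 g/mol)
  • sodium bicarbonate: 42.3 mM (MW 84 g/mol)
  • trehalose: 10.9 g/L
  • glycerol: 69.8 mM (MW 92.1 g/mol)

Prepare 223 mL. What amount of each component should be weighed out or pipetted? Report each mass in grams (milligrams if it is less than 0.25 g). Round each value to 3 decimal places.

fructose 4.380 g; pyridoxine hydrochloride 3.137 mg; sodium bicarbonate 0.792 g; trehalose 2.431 g; glycerol 1.434 g

Working volume: 223 mL = 0.223 L.
fructose: 109 mmol/L × 180.2 g/mol × 0.223 L ÷ 1000 = 4.380 g
pyridoxine hydrochloride: 68.4 µmol/L × 205.64 g/mol × 0.223 L ÷ 1000 = 3.137 mg
sodium bicarbonate: 42.3 mmol/L × 84 g/mol × 0.223 L ÷ 1000 = 0.792 g
trehalose: 10.9 g/L × 0.223 L = 2.431 g
glycerol: 69.8 mmol/L × 92.1 g/mol × 0.223 L ÷ 1000 = 1.434 g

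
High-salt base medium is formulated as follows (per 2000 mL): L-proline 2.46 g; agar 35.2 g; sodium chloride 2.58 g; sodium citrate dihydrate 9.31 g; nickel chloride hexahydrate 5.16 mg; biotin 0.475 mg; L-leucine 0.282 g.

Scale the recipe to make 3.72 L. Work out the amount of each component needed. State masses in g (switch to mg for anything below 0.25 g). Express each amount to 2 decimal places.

L-proline 4.58 g; agar 65.47 g; sodium chloride 4.80 g; sodium citrate dihydrate 17.32 g; nickel chloride hexahydrate 9.60 mg; biotin 0.88 mg; L-leucine 0.52 g

Ratio of target to recipe volume: 3720 / 2000 = 1.86.
L-proline: 2.46 g × (3720 mL / 2000 mL) = 4.58 g
agar: 35.2 g × (3720 mL / 2000 mL) = 65.47 g
sodium chloride: 2.58 g × (3720 mL / 2000 mL) = 4.80 g
sodium citrate dihydrate: 9.31 g × (3720 mL / 2000 mL) = 17.32 g
nickel chloride hexahydrate: 5.16 mg × (3720 mL / 2000 mL) = 9.60 mg
biotin: 0.475 mg × (3720 mL / 2000 mL) = 0.88 mg
L-leucine: 0.282 g × (3720 mL / 2000 mL) = 0.52 g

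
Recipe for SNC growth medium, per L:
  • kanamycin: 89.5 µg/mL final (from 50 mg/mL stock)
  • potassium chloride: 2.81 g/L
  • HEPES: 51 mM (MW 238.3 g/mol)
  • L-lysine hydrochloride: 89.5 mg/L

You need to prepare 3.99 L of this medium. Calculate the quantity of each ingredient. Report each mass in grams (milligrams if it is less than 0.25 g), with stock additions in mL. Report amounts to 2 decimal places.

kanamycin 7.14 mL; potassium chloride 11.21 g; HEPES 48.49 g; L-lysine hydrochloride 0.36 g

Working volume: 3.99 L.
kanamycin: dilute stock: 89.5 µg/mL × 3990 mL ÷ 50000 µg/mL = 7.14 mL
potassium chloride: 2.81 g/L × 3.99 L = 11.21 g
HEPES: 51 mmol/L × 238.3 g/mol × 3.99 L ÷ 1000 = 48.49 g
L-lysine hydrochloride: 89.5 mg/L × 3.99 L = 357.105 mg = 0.36 g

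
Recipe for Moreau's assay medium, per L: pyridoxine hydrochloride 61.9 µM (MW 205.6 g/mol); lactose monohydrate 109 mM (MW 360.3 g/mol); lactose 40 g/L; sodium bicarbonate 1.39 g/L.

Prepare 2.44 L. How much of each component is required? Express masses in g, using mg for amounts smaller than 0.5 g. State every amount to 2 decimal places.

Working volume: 2.44 L.
pyridoxine hydrochloride: 61.9 µmol/L × 205.6 g/mol × 2.44 L ÷ 1000 = 31.05 mg
lactose monohydrate: 109 mmol/L × 360.3 g/mol × 2.44 L ÷ 1000 = 95.83 g
lactose: 40 g/L × 2.44 L = 97.60 g
sodium bicarbonate: 1.39 g/L × 2.44 L = 3.39 g

pyridoxine hydrochloride 31.05 mg; lactose monohydrate 95.83 g; lactose 97.60 g; sodium bicarbonate 3.39 g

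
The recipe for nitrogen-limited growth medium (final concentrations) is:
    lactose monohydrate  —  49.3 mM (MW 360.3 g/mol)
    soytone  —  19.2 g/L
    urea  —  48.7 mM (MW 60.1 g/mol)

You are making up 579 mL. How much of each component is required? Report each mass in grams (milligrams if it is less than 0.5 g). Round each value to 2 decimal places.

lactose monohydrate 10.28 g; soytone 11.12 g; urea 1.69 g

Working volume: 579 mL = 0.579 L.
lactose monohydrate: 49.3 mmol/L × 360.3 g/mol × 0.579 L ÷ 1000 = 10.28 g
soytone: 19.2 g/L × 0.579 L = 11.12 g
urea: 48.7 mmol/L × 60.1 g/mol × 0.579 L ÷ 1000 = 1.69 g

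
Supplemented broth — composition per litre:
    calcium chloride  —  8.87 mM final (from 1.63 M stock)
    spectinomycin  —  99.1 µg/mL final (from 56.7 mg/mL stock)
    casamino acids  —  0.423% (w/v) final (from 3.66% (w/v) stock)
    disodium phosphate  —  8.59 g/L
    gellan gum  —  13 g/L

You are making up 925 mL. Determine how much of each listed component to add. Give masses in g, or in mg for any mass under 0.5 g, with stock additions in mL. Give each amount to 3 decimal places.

Working volume: 925 mL = 0.925 L.
calcium chloride: C1V1 = C2V2 → 8.87 mM × 925 mL ÷ 1630 mM = 5.034 mL
spectinomycin: V = C2·V2/C1 = 99.1 µg/mL × 925 mL ÷ 56700 µg/mL = 1.617 mL
casamino acids: dilute stock: 0.423% ÷ 3.66% × 925 mL = 106.906 mL
disodium phosphate: 8.59 g/L × 0.925 L = 7.946 g
gellan gum: 13 g/L × 0.925 L = 12.025 g

calcium chloride 5.034 mL; spectinomycin 1.617 mL; casamino acids 106.906 mL; disodium phosphate 7.946 g; gellan gum 12.025 g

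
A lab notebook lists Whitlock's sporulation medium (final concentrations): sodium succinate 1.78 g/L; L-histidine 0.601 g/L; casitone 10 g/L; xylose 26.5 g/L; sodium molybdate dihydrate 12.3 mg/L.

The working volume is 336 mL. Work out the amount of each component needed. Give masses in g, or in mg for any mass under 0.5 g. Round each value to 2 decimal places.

Working volume: 336 mL = 0.336 L.
sodium succinate: 1.78 g/L × 0.336 L = 0.60 g
L-histidine: 0.601 g/L × 0.336 L = 0.201936 g = 201.94 mg
casitone: 10 g/L × 0.336 L = 3.36 g
xylose: 26.5 g/L × 0.336 L = 8.90 g
sodium molybdate dihydrate: 12.3 mg/L × 0.336 L = 4.13 mg

sodium succinate 0.60 g; L-histidine 201.94 mg; casitone 3.36 g; xylose 8.90 g; sodium molybdate dihydrate 4.13 mg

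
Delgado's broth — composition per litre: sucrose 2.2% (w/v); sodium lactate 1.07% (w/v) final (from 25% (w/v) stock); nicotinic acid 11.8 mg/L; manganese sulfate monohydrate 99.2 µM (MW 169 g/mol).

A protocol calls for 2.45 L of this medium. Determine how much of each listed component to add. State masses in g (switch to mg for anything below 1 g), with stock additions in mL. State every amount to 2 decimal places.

Working volume: 2.45 L.
sucrose: 2.2 g per 100 mL × 2450 mL ÷ 100 = 53.90 g
sodium lactate: dilute stock: 1.07% ÷ 25% × 2450 mL = 104.86 mL
nicotinic acid: 11.8 mg/L × 2.45 L = 28.91 mg
manganese sulfate monohydrate: 99.2 µmol/L × 169 g/mol × 2.45 L ÷ 1000 = 41.07 mg

sucrose 53.90 g; sodium lactate 104.86 mL; nicotinic acid 28.91 mg; manganese sulfate monohydrate 41.07 mg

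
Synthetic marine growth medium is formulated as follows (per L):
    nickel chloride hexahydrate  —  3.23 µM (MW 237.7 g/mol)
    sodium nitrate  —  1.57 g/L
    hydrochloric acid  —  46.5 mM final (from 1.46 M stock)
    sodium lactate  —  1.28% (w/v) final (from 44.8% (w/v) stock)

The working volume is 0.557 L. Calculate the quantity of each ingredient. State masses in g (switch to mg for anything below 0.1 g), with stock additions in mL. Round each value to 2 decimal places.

nickel chloride hexahydrate 0.43 mg; sodium nitrate 0.87 g; hydrochloric acid 17.74 mL; sodium lactate 15.91 mL

Working volume: 0.557 L.
nickel chloride hexahydrate: 3.23 µmol/L × 237.7 g/mol × 0.557 L ÷ 1000 = 0.43 mg
sodium nitrate: 1.57 g/L × 0.557 L = 0.87 g
hydrochloric acid: V = C2·V2/C1 = 46.5 mM × 557 mL ÷ 1460 mM = 17.74 mL
sodium lactate: C1V1 = C2V2 → 1.28% ÷ 44.8% × 557 mL = 15.91 mL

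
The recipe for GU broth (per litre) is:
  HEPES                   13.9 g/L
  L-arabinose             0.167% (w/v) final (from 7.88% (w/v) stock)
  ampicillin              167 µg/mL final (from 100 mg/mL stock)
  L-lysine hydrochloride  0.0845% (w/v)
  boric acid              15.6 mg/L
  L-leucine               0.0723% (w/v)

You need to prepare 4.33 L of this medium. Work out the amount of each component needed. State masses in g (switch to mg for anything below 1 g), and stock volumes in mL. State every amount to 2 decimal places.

Working volume: 4.33 L.
HEPES: 13.9 g/L × 4.33 L = 60.19 g
L-arabinose: dilute stock: 0.167% ÷ 7.88% × 4330 mL = 91.77 mL
ampicillin: V = C2·V2/C1 = 167 µg/mL × 4330 mL ÷ 100000 µg/mL = 7.23 mL
L-lysine hydrochloride: 0.0845 g per 100 mL × 4330 mL ÷ 100 = 3.66 g
boric acid: 15.6 mg/L × 4.33 L = 67.55 mg
L-leucine: 0.0723% w/v = 0.723 g/L → 0.723 × 4.33 L = 3.13 g

HEPES 60.19 g; L-arabinose 91.77 mL; ampicillin 7.23 mL; L-lysine hydrochloride 3.66 g; boric acid 67.55 mg; L-leucine 3.13 g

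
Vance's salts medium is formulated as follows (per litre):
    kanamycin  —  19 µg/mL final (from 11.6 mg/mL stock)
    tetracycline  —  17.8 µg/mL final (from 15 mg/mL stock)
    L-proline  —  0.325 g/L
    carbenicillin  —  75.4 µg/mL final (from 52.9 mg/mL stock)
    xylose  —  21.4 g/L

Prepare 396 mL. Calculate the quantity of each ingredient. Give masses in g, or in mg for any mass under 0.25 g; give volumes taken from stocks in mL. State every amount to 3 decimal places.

kanamycin 0.649 mL; tetracycline 0.470 mL; L-proline 128.700 mg; carbenicillin 0.564 mL; xylose 8.474 g

Target volume = 396 mL = 0.396 L.
kanamycin: dilute stock: 19 µg/mL × 396 mL ÷ 11600 µg/mL = 0.649 mL
tetracycline: V = C2·V2/C1 = 17.8 µg/mL × 396 mL ÷ 15000 µg/mL = 0.470 mL
L-proline: 0.325 g/L × 0.396 L = 0.1287 g = 128.700 mg
carbenicillin: C1V1 = C2V2 → 75.4 µg/mL × 396 mL ÷ 52900 µg/mL = 0.564 mL
xylose: 21.4 g/L × 0.396 L = 8.474 g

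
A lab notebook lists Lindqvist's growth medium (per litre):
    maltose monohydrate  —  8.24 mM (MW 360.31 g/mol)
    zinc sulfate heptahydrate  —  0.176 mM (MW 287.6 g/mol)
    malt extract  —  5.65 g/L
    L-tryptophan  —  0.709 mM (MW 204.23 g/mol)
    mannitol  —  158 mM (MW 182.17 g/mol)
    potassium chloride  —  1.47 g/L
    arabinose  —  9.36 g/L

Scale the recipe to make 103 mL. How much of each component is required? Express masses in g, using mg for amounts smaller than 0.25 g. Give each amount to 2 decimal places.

maltose monohydrate 0.31 g; zinc sulfate heptahydrate 5.21 mg; malt extract 0.58 g; L-tryptophan 14.91 mg; mannitol 2.96 g; potassium chloride 151.41 mg; arabinose 0.96 g

Scale factor relative to 1 L: 0.103.
maltose monohydrate: 8.24 mmol/L × 360.31 g/mol × 0.103 L ÷ 1000 = 0.31 g
zinc sulfate heptahydrate: 0.176 mmol/L × 287.6 mg/mmol × 0.103 L = 5.21 mg
malt extract: 5.65 g/L × 0.103 L = 0.58 g
L-tryptophan: 0.709 mmol/L × 204.23 mg/mmol × 0.103 L = 14.91 mg
mannitol: 158 mmol/L × 182.17 g/mol × 0.103 L ÷ 1000 = 2.96 g
potassium chloride: 1.47 g/L × 0.103 L = 0.15141 g = 151.41 mg
arabinose: 9.36 g/L × 0.103 L = 0.96 g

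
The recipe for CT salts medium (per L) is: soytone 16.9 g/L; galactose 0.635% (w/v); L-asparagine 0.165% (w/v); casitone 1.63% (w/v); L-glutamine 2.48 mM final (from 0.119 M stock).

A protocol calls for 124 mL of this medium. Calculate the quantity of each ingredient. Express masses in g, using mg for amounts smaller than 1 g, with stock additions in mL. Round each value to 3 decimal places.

soytone 2.096 g; galactose 787.400 mg; L-asparagine 204.600 mg; casitone 2.021 g; L-glutamine 2.584 mL

Scale factor relative to 1 L: 0.124.
soytone: 16.9 g/L × 0.124 L = 2.096 g
galactose: 0.635 g per 100 mL × 124 mL ÷ 100 = 0.7874 g = 787.400 mg
L-asparagine: 0.165% w/v = 1.65 g/L → 1.65 × 0.124 L = 0.2046 g = 204.600 mg
casitone: 1.63% w/v = 16.3 g/L → 16.3 × 0.124 L = 2.021 g
L-glutamine: V = C2·V2/C1 = 2.48 mM × 124 mL ÷ 119 mM = 2.584 mL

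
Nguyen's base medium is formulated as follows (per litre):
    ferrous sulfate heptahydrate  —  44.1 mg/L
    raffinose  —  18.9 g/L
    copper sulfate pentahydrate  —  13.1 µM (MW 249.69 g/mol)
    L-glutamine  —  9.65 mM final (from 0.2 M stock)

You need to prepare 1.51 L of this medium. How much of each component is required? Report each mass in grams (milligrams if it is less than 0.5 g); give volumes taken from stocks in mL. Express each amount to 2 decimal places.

ferrous sulfate heptahydrate 66.59 mg; raffinose 28.54 g; copper sulfate pentahydrate 4.94 mg; L-glutamine 72.86 mL

Scale factor relative to 1 L: 1.51.
ferrous sulfate heptahydrate: 44.1 mg/L × 1.51 L = 66.59 mg
raffinose: 18.9 g/L × 1.51 L = 28.54 g
copper sulfate pentahydrate: 13.1 µmol/L × 249.69 g/mol × 1.51 L ÷ 1000 = 4.94 mg
L-glutamine: V = C2·V2/C1 = 9.65 mM × 1510 mL ÷ 200 mM = 72.86 mL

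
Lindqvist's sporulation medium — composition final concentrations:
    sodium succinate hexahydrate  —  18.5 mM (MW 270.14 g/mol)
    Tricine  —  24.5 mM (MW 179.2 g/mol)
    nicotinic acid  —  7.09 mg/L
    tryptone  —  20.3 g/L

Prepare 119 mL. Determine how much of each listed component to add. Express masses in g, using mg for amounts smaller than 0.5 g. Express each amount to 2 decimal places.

sodium succinate hexahydrate 0.59 g; Tricine 0.52 g; nicotinic acid 0.84 mg; tryptone 2.42 g

Scale factor relative to 1 L: 0.119.
sodium succinate hexahydrate: 18.5 mmol/L × 270.14 g/mol × 0.119 L ÷ 1000 = 0.59 g
Tricine: 24.5 mmol/L × 179.2 g/mol × 0.119 L ÷ 1000 = 0.52 g
nicotinic acid: 7.09 mg/L × 0.119 L = 0.84 mg
tryptone: 20.3 g/L × 0.119 L = 2.42 g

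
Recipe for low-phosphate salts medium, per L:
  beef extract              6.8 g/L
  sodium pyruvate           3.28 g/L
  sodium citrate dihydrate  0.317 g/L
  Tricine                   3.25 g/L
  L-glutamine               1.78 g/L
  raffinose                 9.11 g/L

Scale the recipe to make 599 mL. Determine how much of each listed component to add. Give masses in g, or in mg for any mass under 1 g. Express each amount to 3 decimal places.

beef extract 4.073 g; sodium pyruvate 1.965 g; sodium citrate dihydrate 189.883 mg; Tricine 1.947 g; L-glutamine 1.066 g; raffinose 5.457 g

Working volume: 599 mL = 0.599 L.
beef extract: 6.8 g/L × 0.599 L = 4.073 g
sodium pyruvate: 3.28 g/L × 0.599 L = 1.965 g
sodium citrate dihydrate: 0.317 g/L × 0.599 L = 0.189883 g = 189.883 mg
Tricine: 3.25 g/L × 0.599 L = 1.947 g
L-glutamine: 1.78 g/L × 0.599 L = 1.066 g
raffinose: 9.11 g/L × 0.599 L = 5.457 g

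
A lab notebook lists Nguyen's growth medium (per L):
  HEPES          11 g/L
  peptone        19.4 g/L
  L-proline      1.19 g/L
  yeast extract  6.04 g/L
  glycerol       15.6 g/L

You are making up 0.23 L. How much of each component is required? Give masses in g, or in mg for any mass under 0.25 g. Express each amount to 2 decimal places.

HEPES 2.53 g; peptone 4.46 g; L-proline 0.27 g; yeast extract 1.39 g; glycerol 3.59 g

Scale factor relative to 1 L: 0.23.
HEPES: 11 g/L × 0.23 L = 2.53 g
peptone: 19.4 g/L × 0.23 L = 4.46 g
L-proline: 1.19 g/L × 0.23 L = 0.27 g
yeast extract: 6.04 g/L × 0.23 L = 1.39 g
glycerol: 15.6 g/L × 0.23 L = 3.59 g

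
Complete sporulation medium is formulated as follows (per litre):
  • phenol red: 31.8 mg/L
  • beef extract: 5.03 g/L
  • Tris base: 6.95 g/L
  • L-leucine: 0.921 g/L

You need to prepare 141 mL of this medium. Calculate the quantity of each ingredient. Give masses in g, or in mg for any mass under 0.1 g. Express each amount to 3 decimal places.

phenol red 4.484 mg; beef extract 0.709 g; Tris base 0.980 g; L-leucine 0.130 g

Working volume: 141 mL = 0.141 L.
phenol red: 31.8 mg/L × 0.141 L = 4.484 mg
beef extract: 5.03 g/L × 0.141 L = 0.709 g
Tris base: 6.95 g/L × 0.141 L = 0.980 g
L-leucine: 0.921 g/L × 0.141 L = 0.130 g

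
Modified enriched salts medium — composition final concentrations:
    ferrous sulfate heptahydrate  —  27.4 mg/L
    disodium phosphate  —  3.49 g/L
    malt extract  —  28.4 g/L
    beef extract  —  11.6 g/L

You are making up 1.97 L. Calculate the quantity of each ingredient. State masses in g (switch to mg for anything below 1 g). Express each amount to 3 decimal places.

Working volume: 1.97 L.
ferrous sulfate heptahydrate: 27.4 mg/L × 1.97 L = 53.978 mg
disodium phosphate: 3.49 g/L × 1.97 L = 6.875 g
malt extract: 28.4 g/L × 1.97 L = 55.948 g
beef extract: 11.6 g/L × 1.97 L = 22.852 g

ferrous sulfate heptahydrate 53.978 mg; disodium phosphate 6.875 g; malt extract 55.948 g; beef extract 22.852 g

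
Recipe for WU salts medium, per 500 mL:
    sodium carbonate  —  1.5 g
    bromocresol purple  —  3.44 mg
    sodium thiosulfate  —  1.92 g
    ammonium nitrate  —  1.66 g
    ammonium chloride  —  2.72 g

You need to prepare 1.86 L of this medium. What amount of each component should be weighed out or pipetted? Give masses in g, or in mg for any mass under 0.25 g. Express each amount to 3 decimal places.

Scale factor = 1860 mL / 500 mL = 3.72.
sodium carbonate: 1.5 g × (1860 mL / 500 mL) = 5.580 g
bromocresol purple: 3.44 mg × (1860 mL / 500 mL) = 12.797 mg
sodium thiosulfate: 1.92 g × (1860 mL / 500 mL) = 7.142 g
ammonium nitrate: 1.66 g × (1860 mL / 500 mL) = 6.175 g
ammonium chloride: 2.72 g × (1860 mL / 500 mL) = 10.118 g

sodium carbonate 5.580 g; bromocresol purple 12.797 mg; sodium thiosulfate 7.142 g; ammonium nitrate 6.175 g; ammonium chloride 10.118 g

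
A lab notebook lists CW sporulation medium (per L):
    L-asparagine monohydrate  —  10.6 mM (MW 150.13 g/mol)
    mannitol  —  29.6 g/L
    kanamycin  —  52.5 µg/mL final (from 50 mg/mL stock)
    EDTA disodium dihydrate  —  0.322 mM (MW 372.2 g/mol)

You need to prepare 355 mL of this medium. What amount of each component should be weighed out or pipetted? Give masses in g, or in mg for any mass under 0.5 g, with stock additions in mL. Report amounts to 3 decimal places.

Scale factor relative to 1 L: 0.355.
L-asparagine monohydrate: 10.6 mmol/L × 150.13 g/mol × 0.355 L ÷ 1000 = 0.565 g
mannitol: 29.6 g/L × 0.355 L = 10.508 g
kanamycin: V = C2·V2/C1 = 52.5 µg/mL × 355 mL ÷ 50000 µg/mL = 0.373 mL
EDTA disodium dihydrate: 0.322 mmol/L × 372.2 mg/mmol × 0.355 L = 42.546 mg

L-asparagine monohydrate 0.565 g; mannitol 10.508 g; kanamycin 0.373 mL; EDTA disodium dihydrate 42.546 mg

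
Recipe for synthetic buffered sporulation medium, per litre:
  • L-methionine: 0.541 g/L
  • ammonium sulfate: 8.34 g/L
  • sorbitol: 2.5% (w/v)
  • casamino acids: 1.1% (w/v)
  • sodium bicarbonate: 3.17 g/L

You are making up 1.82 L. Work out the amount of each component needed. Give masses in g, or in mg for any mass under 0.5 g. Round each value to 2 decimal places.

Scale factor relative to 1 L: 1.82.
L-methionine: 0.541 g/L × 1.82 L = 0.98 g
ammonium sulfate: 8.34 g/L × 1.82 L = 15.18 g
sorbitol: 2.5 g per 100 mL × 1820 mL ÷ 100 = 45.50 g
casamino acids: 1.1% w/v = 11 g/L → 11 × 1.82 L = 20.02 g
sodium bicarbonate: 3.17 g/L × 1.82 L = 5.77 g

L-methionine 0.98 g; ammonium sulfate 15.18 g; sorbitol 45.50 g; casamino acids 20.02 g; sodium bicarbonate 5.77 g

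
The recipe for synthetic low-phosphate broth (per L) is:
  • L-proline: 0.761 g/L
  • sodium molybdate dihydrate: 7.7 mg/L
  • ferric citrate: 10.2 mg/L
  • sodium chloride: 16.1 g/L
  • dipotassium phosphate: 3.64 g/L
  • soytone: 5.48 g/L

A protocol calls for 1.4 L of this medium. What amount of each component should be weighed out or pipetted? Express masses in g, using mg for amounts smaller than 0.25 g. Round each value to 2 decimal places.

Working volume: 1.4 L.
L-proline: 0.761 g/L × 1.4 L = 1.07 g
sodium molybdate dihydrate: 7.7 mg/L × 1.4 L = 10.78 mg
ferric citrate: 10.2 mg/L × 1.4 L = 14.28 mg
sodium chloride: 16.1 g/L × 1.4 L = 22.54 g
dipotassium phosphate: 3.64 g/L × 1.4 L = 5.10 g
soytone: 5.48 g/L × 1.4 L = 7.67 g

L-proline 1.07 g; sodium molybdate dihydrate 10.78 mg; ferric citrate 14.28 mg; sodium chloride 22.54 g; dipotassium phosphate 5.10 g; soytone 7.67 g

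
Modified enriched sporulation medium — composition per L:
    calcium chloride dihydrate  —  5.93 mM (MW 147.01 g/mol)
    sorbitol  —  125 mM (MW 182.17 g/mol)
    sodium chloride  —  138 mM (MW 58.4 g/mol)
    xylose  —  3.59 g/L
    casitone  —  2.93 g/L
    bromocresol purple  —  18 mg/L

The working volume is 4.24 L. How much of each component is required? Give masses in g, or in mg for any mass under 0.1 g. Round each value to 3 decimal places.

calcium chloride dihydrate 3.696 g; sorbitol 96.550 g; sodium chloride 34.171 g; xylose 15.222 g; casitone 12.423 g; bromocresol purple 76.320 mg

Working volume: 4.24 L.
calcium chloride dihydrate: 5.93 mmol/L × 147.01 g/mol × 4.24 L ÷ 1000 = 3.696 g
sorbitol: 125 mmol/L × 182.17 g/mol × 4.24 L ÷ 1000 = 96.550 g
sodium chloride: 138 mmol/L × 58.4 g/mol × 4.24 L ÷ 1000 = 34.171 g
xylose: 3.59 g/L × 4.24 L = 15.222 g
casitone: 2.93 g/L × 4.24 L = 12.423 g
bromocresol purple: 18 mg/L × 4.24 L = 76.320 mg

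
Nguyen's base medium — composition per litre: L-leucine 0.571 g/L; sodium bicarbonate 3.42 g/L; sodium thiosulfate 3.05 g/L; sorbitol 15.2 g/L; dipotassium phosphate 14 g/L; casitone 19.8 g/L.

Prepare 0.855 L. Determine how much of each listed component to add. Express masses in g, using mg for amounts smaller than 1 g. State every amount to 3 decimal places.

L-leucine 488.205 mg; sodium bicarbonate 2.924 g; sodium thiosulfate 2.608 g; sorbitol 12.996 g; dipotassium phosphate 11.970 g; casitone 16.929 g

Working volume: 0.855 L.
L-leucine: 0.571 g/L × 0.855 L = 0.488205 g = 488.205 mg
sodium bicarbonate: 3.42 g/L × 0.855 L = 2.924 g
sodium thiosulfate: 3.05 g/L × 0.855 L = 2.608 g
sorbitol: 15.2 g/L × 0.855 L = 12.996 g
dipotassium phosphate: 14 g/L × 0.855 L = 11.970 g
casitone: 19.8 g/L × 0.855 L = 16.929 g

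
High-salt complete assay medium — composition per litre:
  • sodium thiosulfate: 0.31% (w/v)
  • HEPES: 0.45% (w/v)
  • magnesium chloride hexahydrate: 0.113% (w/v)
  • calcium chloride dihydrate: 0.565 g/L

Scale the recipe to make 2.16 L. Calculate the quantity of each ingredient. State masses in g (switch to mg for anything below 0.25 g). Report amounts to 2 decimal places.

sodium thiosulfate 6.70 g; HEPES 9.72 g; magnesium chloride hexahydrate 2.44 g; calcium chloride dihydrate 1.22 g

Scale factor relative to 1 L: 2.16.
sodium thiosulfate: 0.31 g per 100 mL × 2160 mL ÷ 100 = 6.70 g
HEPES: 0.45% w/v = 4.5 g/L → 4.5 × 2.16 L = 9.72 g
magnesium chloride hexahydrate: 0.113 g per 100 mL × 2160 mL ÷ 100 = 2.44 g
calcium chloride dihydrate: 0.565 g/L × 2.16 L = 1.22 g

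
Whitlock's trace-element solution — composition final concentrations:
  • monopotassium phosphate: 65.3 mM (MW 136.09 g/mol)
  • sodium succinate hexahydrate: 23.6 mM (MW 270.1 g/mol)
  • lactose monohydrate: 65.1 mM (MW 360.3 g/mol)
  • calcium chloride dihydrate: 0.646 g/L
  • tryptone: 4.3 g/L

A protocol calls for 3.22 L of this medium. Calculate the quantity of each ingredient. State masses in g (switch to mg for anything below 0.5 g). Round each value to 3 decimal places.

monopotassium phosphate 28.615 g; sodium succinate hexahydrate 20.525 g; lactose monohydrate 75.527 g; calcium chloride dihydrate 2.080 g; tryptone 13.846 g

Working volume: 3.22 L.
monopotassium phosphate: 65.3 mmol/L × 136.09 g/mol × 3.22 L ÷ 1000 = 28.615 g
sodium succinate hexahydrate: 23.6 mmol/L × 270.1 g/mol × 3.22 L ÷ 1000 = 20.525 g
lactose monohydrate: 65.1 mmol/L × 360.3 g/mol × 3.22 L ÷ 1000 = 75.527 g
calcium chloride dihydrate: 0.646 g/L × 3.22 L = 2.080 g
tryptone: 4.3 g/L × 3.22 L = 13.846 g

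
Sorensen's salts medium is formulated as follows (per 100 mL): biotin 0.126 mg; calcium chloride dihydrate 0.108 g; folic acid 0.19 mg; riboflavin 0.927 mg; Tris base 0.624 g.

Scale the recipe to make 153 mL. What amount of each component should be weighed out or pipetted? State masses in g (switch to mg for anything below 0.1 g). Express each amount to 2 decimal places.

biotin 0.19 mg; calcium chloride dihydrate 0.17 g; folic acid 0.29 mg; riboflavin 1.42 mg; Tris base 0.95 g

Scale factor = 153 mL / 100 mL = 1.53.
biotin: 0.126 mg × (153 mL / 100 mL) = 0.19 mg
calcium chloride dihydrate: 0.108 g × (153 mL / 100 mL) = 0.17 g
folic acid: 0.19 mg × (153 mL / 100 mL) = 0.29 mg
riboflavin: 0.927 mg × (153 mL / 100 mL) = 1.42 mg
Tris base: 0.624 g × (153 mL / 100 mL) = 0.95 g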